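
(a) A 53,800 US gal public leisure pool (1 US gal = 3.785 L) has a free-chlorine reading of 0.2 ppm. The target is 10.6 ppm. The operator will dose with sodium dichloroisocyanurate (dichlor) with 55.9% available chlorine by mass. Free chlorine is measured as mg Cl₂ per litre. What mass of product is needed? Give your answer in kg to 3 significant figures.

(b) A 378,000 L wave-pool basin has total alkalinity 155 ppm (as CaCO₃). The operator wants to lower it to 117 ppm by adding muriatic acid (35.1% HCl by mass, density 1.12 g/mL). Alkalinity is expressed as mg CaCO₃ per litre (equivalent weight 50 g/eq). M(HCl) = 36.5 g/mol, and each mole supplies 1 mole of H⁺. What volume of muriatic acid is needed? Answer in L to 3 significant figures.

(a) Volume: 53,800 US gal × 3.785 L/gal = 203,633 L.
(a) Chlorine deficit: 10.6 − 0.2 = 10.4 ppm = 10.4 mg/L as Cl₂.
(a) Cl₂ equivalent needed: 10.4 mg/L × 203,633 L = 2,118,000 mg = 2118 g.
(a) Product at 55.9% available chlorine: 2118 / 0.559 = 3789 g.

(b) Alkalinity to neutralize: (155 − 117) = 38 mg/L as CaCO₃ × 378,000 L = 14,360 g as CaCO₃.
(b) Equivalents of H⁺ required: 14,360 ÷ 50 g/eq = 287.3 eq = 287.3 mol HCl.
(b) Mass of HCl: 287.3 × 36.5 = 10,490 g.
(b) Mass of 35.1% solution: 10,490 / 0.351 = 29,870 g.
(b) Volume: 29,870 g ÷ 1.12 g/mL = 26,670 mL.

(a) 3.79 kg; (b) 26.7 L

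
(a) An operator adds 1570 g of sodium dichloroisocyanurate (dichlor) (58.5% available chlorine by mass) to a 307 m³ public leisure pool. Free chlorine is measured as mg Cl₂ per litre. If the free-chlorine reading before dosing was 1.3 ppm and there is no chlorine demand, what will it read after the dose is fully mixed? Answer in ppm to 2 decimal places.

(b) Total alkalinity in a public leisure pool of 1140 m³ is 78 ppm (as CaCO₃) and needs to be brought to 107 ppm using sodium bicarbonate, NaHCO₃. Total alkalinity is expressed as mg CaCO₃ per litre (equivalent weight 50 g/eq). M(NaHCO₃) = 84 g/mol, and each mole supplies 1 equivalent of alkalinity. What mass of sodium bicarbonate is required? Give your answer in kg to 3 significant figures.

(a) Volume: 307 m³ = 307,000 L.
(a) Available chlorine delivered: 1570 g × 0.585 = 918.4 g as Cl₂.
(a) Concentration rise: 918.4 g / 307,000 L = 2.992 mg/L = 2.99 ppm.
(a) Final FC: 1.3 + 2.99 = 4.29 ppm.

(b) Volume: 1140 m³ = 1,140,000 L.
(b) Alkalinity to add: (107 − 78) = 29 mg/L as CaCO₃ × 1,140,000 L = 33,060 g as CaCO₃.
(b) Equivalents: 33,060 g ÷ 50 g/eq = 661.2 eq.
(b) NaHCO₃ supplies 1 eq per mole → 661.2 mol.
(b) Mass: 661.2 mol × 84 g/mol = 55,540 g.

(a) 4.29 ppm; (b) 55.5 kg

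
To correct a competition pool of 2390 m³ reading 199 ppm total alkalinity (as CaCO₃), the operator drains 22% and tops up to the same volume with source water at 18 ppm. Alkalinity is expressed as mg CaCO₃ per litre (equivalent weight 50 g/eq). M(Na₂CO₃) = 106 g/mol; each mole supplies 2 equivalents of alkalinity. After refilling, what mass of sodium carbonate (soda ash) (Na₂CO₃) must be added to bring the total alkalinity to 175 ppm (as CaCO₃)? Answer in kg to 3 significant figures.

Volume: 2390 m³ = 2,390,000 L.
After draining 22% and refilling: 199 × 0.78 + 18 × 0.22 = 159.18 ppm.
Deficit to target: 175 − 159.18 = 15.82 mg/L.
As CaCO₃: 15.82 mg/L × 2,390,000 L = 37,810 g; ÷ 50 g/eq ÷ 2 = 378.1 mol Na₂CO₃.
Mass: 378.1 × 106 = 40,080 g.

40.1 kg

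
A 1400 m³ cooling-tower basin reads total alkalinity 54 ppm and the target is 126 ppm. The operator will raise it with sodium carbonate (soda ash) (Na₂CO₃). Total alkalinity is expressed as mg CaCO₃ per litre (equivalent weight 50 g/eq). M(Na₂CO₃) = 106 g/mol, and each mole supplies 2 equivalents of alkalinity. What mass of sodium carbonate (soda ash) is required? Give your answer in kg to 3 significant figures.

107 kg

Volume: 1400 m³ = 1,400,000 L.
Alkalinity to add: (126 − 54) = 72 mg/L as CaCO₃ × 1,400,000 L = 100,800 g as CaCO₃.
Equivalents: 100,800 g ÷ 50 g/eq = 2016 eq.
Each mole of Na₂CO₃ supplies 2 eq, so 2016 / 2 = 1008 mol.
Mass: 1008 mol × 106 g/mol = 106,800 g.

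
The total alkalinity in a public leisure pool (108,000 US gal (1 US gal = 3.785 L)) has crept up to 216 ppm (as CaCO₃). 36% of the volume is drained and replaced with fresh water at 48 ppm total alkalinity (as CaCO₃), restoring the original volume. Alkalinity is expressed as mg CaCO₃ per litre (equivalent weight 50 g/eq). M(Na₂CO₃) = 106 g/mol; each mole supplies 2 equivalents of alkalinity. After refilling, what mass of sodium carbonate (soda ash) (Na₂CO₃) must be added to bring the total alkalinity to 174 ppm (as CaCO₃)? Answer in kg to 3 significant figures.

8.01 kg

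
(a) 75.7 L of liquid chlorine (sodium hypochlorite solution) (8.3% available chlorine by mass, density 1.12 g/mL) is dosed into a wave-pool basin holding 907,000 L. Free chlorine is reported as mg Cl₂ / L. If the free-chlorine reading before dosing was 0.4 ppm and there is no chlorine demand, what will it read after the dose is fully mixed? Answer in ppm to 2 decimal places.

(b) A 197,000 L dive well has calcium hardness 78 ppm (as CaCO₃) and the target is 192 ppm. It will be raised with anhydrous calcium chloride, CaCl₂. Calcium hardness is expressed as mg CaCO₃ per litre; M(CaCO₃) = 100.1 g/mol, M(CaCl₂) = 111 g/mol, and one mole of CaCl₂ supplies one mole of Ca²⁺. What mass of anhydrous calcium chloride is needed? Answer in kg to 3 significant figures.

(a) 8.16 ppm; (b) 24.9 kg

(a) Mass of solution: 75.7 L × 1000 mL/L × 1.12 g/mL = 84,780 g.
(a) Available chlorine delivered: 84,780 g × 0.083 = 7037 g as Cl₂.
(a) Concentration rise: 7037 g / 907,000 L = 7.759 mg/L = 7.76 ppm.
(a) Final FC: 0.4 + 7.76 = 8.16 ppm.

(b) Hardness to add: (192 − 78) = 114 mg/L as CaCO₃ × 197,000 L = 22,460 g as CaCO₃.
(b) Moles of Ca²⁺ (1 mol Ca²⁺ ≡ 1 mol CaCO₃): 22,460 / 100.1 g/mol = 224.4 mol.
(b) Mass of CaCl₂: 224.4 × 111 = 24,900 g.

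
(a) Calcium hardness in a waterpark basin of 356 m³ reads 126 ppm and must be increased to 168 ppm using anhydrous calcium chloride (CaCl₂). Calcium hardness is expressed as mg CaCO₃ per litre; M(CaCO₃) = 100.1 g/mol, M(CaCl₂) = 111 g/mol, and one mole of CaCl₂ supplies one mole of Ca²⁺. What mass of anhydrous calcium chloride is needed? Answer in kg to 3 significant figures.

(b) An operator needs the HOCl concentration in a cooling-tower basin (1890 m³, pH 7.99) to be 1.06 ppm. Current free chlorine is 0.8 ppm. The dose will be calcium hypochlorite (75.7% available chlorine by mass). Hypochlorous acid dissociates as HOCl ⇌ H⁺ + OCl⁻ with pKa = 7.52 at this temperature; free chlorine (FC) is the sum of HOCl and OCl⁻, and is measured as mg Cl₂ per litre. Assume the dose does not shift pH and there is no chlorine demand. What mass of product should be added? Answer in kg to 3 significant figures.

(a) Volume: 356 m³ = 356,000 L.
(a) Hardness to add: (168 − 126) = 42 mg/L as CaCO₃ × 356,000 L = 14,950 g as CaCO₃.
(a) Moles of Ca²⁺ (1 mol Ca²⁺ ≡ 1 mol CaCO₃): 14,950 / 100.1 g/mol = 149.4 mol.
(a) Mass of CaCl₂: 149.4 × 111 = 16,580 g.

(b) Volume: 1890 m³ = 1,890,000 L.
(b) [OCl⁻]/[HOCl] = 10^(pH − pKa) = 10^(7.99 − 7.52) = 2.951; fraction as HOCl = 1/(1 + 2.951) = 0.2531.
(b) Free chlorine required for 1.06 ppm HOCl: 1.06 / 0.2531 = 4.188 ppm.
(b) FC to add: 4.188 − 0.8 = 3.388 mg/L as Cl₂.
(b) Cl₂ equivalent: 3.388 mg/L × 1,890,000 L = 6404 g.
(b) Product at 75.7% available Cl: 6404 / 0.757 = 8460 g.

(a) 16.6 kg; (b) 8.46 kg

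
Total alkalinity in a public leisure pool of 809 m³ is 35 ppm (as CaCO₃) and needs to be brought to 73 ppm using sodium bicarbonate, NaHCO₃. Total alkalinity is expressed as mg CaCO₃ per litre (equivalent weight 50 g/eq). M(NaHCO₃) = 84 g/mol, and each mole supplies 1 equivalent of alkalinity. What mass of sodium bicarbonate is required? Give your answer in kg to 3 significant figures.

Volume: 809 m³ = 809,000 L.
Alkalinity to add: (73 − 35) = 38 mg/L as CaCO₃ × 809,000 L = 30,740 g as CaCO₃.
Equivalents: 30,740 g ÷ 50 g/eq = 614.8 eq.
NaHCO₃ supplies 1 eq per mole → 614.8 mol.
Mass: 614.8 mol × 84 g/mol = 51,650 g.

51.6 kg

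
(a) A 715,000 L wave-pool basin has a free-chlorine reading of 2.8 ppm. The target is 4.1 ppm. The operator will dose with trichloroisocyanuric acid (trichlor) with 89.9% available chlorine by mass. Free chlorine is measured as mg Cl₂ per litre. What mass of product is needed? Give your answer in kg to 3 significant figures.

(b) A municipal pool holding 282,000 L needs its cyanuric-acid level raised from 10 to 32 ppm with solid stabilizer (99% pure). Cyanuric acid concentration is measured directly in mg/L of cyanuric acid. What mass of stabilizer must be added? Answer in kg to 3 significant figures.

(a) Chlorine deficit: 4.1 − 2.8 = 1.3 ppm = 1.3 mg/L as Cl₂.
(a) Cl₂ equivalent needed: 1.3 mg/L × 715,000 L = 929,500 mg = 929.5 g.
(a) Product at 89.9% available chlorine: 929.5 / 0.899 = 1034 g.

(b) CYA to add: (32 − 10) = 22 mg/L × 282,000 L = 6204 g cyanuric acid.
(b) At 99% purity: 6204 / 0.99 = 6267 g product.

(a) 1.03 kg; (b) 6.27 kg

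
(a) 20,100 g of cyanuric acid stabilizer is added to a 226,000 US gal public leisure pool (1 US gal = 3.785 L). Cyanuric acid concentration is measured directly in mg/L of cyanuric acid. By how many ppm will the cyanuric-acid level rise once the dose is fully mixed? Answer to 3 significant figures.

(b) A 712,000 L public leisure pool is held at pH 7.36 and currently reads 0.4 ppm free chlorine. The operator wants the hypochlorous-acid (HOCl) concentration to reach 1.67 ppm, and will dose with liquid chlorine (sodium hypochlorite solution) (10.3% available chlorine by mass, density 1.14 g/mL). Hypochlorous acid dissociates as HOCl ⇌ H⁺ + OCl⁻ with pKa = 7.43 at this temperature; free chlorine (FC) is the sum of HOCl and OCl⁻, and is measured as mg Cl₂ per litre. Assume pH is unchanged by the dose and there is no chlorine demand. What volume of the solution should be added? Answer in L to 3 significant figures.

(a) 23.5 ppm; (b) 16.3 L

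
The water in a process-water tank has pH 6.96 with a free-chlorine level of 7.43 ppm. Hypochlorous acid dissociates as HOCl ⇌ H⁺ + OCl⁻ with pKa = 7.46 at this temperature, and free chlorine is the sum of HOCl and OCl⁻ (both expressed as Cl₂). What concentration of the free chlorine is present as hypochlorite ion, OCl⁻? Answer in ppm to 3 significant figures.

[OCl⁻]/[HOCl] = 10^(pH − pKa) = 10^(6.96 − 7.46) = 10^-0.50 = 0.3162.
Fraction as HOCl = 1 / (1 + 0.3162) = 0.7597.
OCl⁻ = (1 − 0.7597) × 7.43 ppm = 1.785 ppm.

1.79 ppm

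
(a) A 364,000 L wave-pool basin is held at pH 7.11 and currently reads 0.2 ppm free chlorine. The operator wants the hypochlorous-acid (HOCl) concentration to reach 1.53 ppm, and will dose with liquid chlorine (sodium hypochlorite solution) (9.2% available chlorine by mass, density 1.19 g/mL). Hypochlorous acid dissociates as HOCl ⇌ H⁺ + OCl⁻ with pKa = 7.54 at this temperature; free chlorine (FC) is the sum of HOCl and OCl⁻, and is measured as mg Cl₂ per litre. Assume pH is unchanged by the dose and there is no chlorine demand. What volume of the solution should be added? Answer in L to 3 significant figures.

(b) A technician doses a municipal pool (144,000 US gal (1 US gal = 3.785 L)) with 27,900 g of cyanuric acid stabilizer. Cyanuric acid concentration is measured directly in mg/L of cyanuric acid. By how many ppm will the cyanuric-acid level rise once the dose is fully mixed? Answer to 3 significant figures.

(a) 6.31 L; (b) 51.2 ppm

(a) [OCl⁻]/[HOCl] = 10^(pH − pKa) = 10^(7.11 − 7.54) = 0.3715; fraction as HOCl = 1/(1 + 0.3715) = 0.7291.
(a) Free chlorine required for 1.53 ppm HOCl: 1.53 / 0.7291 = 2.098 ppm.
(a) FC to add: 2.098 − 0.2 = 1.898 mg/L as Cl₂.
(a) Cl₂ equivalent: 1.898 mg/L × 364,000 L = 691 g.
(a) Product at 9.2% available Cl: 691 / 0.092 = 7511 g.
(a) Volume: 7511 g ÷ 1.19 g/mL = 6312 mL.

(b) Volume: 144,000 US gal × 3.785 L/gal = 545,040 L.
(b) Rise: 27,900 g / 545,040 L × 1000 = 51.19 mg/L.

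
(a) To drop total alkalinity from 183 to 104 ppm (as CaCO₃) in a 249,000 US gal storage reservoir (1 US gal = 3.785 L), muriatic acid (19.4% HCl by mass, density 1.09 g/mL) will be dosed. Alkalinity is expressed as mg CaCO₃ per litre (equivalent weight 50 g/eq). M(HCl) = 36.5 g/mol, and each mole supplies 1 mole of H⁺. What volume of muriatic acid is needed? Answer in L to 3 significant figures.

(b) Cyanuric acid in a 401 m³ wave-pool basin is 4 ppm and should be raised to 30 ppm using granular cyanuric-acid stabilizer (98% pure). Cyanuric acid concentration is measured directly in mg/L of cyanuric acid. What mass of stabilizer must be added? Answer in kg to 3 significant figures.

(a) Volume: 249,000 US gal × 3.785 L/gal = 942,465 L.
(a) Alkalinity to neutralize: (183 − 104) = 79 mg/L as CaCO₃ × 942,465 L = 74,450 g as CaCO₃.
(a) Equivalents of H⁺ required: 74,450 ÷ 50 g/eq = 1489 eq = 1489 mol HCl.
(a) Mass of HCl: 1489 × 36.5 = 54,350 g.
(a) Mass of 19.4% solution: 54,350 / 0.194 = 280,200 g.
(a) Volume: 280,200 g ÷ 1.09 g/mL = 257,000 mL.

(b) Volume: 401 m³ = 401,000 L.
(b) CYA to add: (30 − 4) = 26 mg/L × 401,000 L = 10,430 g cyanuric acid.
(b) At 98% purity: 10,430 / 0.98 = 10,640 g product.

(a) 257 L; (b) 10.6 kg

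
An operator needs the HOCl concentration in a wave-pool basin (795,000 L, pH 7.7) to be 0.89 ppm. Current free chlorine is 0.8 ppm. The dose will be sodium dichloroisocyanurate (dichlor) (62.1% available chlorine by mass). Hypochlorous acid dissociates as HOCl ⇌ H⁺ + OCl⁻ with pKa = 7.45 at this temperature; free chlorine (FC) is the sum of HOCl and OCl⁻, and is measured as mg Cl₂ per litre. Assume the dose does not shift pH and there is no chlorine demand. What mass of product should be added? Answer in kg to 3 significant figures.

2.14 kg

[OCl⁻]/[HOCl] = 10^(pH − pKa) = 10^(7.7 − 7.45) = 1.778; fraction as HOCl = 1/(1 + 1.778) = 0.3599.
Free chlorine required for 0.89 ppm HOCl: 0.89 / 0.3599 = 2.473 ppm.
FC to add: 2.473 − 0.8 = 1.673 mg/L as Cl₂.
Cl₂ equivalent: 1.673 mg/L × 795,000 L = 1330 g.
Product at 62.1% available Cl: 1330 / 0.621 = 2141 g.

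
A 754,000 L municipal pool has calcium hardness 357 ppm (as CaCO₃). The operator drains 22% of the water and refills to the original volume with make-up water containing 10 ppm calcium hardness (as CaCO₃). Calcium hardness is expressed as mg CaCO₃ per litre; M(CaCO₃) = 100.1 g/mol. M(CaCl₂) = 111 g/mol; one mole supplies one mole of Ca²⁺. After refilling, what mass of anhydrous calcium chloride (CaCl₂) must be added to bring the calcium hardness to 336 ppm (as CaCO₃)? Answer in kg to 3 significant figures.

46.3 kg

After draining 22% and refilling: 357 × 0.78 + 10 × 0.22 = 280.66 ppm.
Deficit to target: 336 − 280.66 = 55.34 mg/L.
As CaCO₃: 55.34 mg/L × 754,000 L = 41,730 g; ÷ 100.1 = 416.8 mol Ca²⁺.
Mass: 416.8 × 111 = 46,270 g.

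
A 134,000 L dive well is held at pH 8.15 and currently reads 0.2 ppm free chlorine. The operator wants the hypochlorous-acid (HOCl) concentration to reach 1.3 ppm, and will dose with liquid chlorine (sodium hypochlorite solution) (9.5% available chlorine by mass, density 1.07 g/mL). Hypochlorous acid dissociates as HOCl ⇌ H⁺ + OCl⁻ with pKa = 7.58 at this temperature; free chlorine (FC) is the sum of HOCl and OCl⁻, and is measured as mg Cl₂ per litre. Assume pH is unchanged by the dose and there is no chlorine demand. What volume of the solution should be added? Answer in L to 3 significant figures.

[OCl⁻]/[HOCl] = 10^(pH − pKa) = 10^(8.15 − 7.58) = 3.715; fraction as HOCl = 1/(1 + 3.715) = 0.2121.
Free chlorine required for 1.3 ppm HOCl: 1.3 / 0.2121 = 6.13 ppm.
FC to add: 6.13 − 0.2 = 5.93 mg/L as Cl₂.
Cl₂ equivalent: 5.93 mg/L × 134,000 L = 794.6 g.
Product at 9.5% available Cl: 794.6 / 0.095 = 8364 g.
Volume: 8364 g ÷ 1.07 g/mL = 7817 mL.

7.82 L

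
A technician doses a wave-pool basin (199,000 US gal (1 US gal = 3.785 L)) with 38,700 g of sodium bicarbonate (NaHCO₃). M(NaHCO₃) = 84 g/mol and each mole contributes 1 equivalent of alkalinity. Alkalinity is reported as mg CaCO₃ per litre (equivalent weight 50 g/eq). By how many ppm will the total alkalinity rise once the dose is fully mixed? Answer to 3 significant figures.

Volume: 199,000 US gal × 3.785 L/gal = 753,215 L.
Moles of NaHCO₃: 38,700 g ÷ 84 g/mol = 460.7 mol → 460.7 eq of alkalinity.
As CaCO₃: 460.7 eq × 50 g/eq = 23,040 g.
Rise: 23,040 g / 753,215 L × 1000 = 30.58 mg/L.

30.6 ppm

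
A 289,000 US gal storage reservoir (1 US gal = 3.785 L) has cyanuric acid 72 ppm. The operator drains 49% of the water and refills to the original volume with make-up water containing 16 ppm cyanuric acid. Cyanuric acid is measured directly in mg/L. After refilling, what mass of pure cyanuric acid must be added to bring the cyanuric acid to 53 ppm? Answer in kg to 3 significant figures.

9.23 kg

Volume: 289,000 US gal × 3.785 L/gal = 1,093,865 L.
After draining 49% and refilling: 72 × 0.51 + 16 × 0.49 = 44.56 ppm.
Deficit to target: 53 − 44.56 = 8.44 mg/L.
Mass: 8.44 mg/L × 1,093,865 L = 9232 g cyanuric acid.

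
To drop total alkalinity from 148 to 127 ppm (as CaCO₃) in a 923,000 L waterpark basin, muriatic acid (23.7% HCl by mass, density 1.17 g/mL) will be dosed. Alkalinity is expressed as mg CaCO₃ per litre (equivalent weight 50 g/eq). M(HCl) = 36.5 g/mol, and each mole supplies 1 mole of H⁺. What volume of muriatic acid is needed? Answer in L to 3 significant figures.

51.0 L

Alkalinity to neutralize: (148 − 127) = 21 mg/L as CaCO₃ × 923,000 L = 19,380 g as CaCO₃.
Equivalents of H⁺ required: 19,380 ÷ 50 g/eq = 387.7 eq = 387.7 mol HCl.
Mass of HCl: 387.7 × 36.5 = 14,150 g.
Mass of 23.7% solution: 14,150 / 0.237 = 59,700 g.
Volume: 59,700 g ÷ 1.17 g/mL = 51,030 mL.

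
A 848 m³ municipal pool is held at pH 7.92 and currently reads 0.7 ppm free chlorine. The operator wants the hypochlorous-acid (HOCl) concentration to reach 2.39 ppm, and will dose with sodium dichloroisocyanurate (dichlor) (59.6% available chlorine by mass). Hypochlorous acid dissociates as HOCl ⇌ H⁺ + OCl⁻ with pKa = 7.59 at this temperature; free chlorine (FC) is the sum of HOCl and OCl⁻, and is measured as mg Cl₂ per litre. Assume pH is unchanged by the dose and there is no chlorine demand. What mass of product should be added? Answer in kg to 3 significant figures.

Volume: 848 m³ = 848,000 L.
[OCl⁻]/[HOCl] = 10^(pH − pKa) = 10^(7.92 − 7.59) = 2.138; fraction as HOCl = 1/(1 + 2.138) = 0.3187.
Free chlorine required for 2.39 ppm HOCl: 2.39 / 0.3187 = 7.5 ppm.
FC to add: 7.5 − 0.7 = 6.8 mg/L as Cl₂.
Cl₂ equivalent: 6.8 mg/L × 848,000 L = 5766 g.
Product at 59.6% available Cl: 5766 / 0.596 = 9675 g.

9.67 kg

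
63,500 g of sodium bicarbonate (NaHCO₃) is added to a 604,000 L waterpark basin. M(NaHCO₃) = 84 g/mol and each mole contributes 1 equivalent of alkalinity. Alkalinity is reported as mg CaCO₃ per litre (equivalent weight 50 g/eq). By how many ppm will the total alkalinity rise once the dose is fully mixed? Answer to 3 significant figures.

62.6 ppm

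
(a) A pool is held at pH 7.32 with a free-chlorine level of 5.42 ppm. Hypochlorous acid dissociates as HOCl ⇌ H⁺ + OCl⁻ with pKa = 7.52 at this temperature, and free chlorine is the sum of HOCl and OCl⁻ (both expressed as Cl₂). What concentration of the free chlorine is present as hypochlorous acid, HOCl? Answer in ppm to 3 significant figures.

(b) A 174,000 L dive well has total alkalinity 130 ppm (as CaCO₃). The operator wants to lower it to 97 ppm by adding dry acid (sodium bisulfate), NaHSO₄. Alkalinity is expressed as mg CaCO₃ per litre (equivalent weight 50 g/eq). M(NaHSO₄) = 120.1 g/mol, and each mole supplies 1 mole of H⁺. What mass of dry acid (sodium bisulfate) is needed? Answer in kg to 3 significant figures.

(a) 3.32 ppm; (b) 13.8 kg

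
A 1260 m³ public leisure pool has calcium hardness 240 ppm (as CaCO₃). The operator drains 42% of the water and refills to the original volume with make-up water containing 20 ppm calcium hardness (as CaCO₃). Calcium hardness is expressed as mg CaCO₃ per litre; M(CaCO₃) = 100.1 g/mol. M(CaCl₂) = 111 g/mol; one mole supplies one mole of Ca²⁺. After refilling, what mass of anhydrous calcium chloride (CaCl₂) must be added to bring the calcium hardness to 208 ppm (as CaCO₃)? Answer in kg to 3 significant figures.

84.4 kg

Volume: 1260 m³ = 1,260,000 L.
After draining 42% and refilling: 240 × 0.58 + 20 × 0.42 = 147.6 ppm.
Deficit to target: 208 − 147.6 = 60.4 mg/L.
As CaCO₃: 60.4 mg/L × 1,260,000 L = 76,100 g; ÷ 100.1 = 760.3 mol Ca²⁺.
Mass: 760.3 × 111 = 84,390 g.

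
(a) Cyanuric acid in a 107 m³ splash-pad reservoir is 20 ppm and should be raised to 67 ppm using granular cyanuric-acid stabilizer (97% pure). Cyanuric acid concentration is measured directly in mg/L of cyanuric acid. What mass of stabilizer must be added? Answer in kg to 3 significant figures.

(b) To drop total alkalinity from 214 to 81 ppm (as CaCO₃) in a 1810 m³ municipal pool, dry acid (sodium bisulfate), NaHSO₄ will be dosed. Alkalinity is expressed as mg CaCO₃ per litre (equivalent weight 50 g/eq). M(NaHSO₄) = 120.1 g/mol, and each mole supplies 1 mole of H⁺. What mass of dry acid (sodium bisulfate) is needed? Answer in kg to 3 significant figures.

(a) 5.18 kg; (b) 578 kg

(a) Volume: 107 m³ = 107,000 L.
(a) CYA to add: (67 − 20) = 47 mg/L × 107,000 L = 5029 g cyanuric acid.
(a) At 97% purity: 5029 / 0.97 = 5185 g product.

(b) Volume: 1810 m³ = 1,810,000 L.
(b) Alkalinity to neutralize: (214 − 81) = 133 mg/L as CaCO₃ × 1,810,000 L = 240,700 g as CaCO₃.
(b) Equivalents of H⁺ required: 240,700 ÷ 50 g/eq = 4815 eq = 4815 mol NaHSO₄.
(b) Mass of NaHSO₄: 4815 × 120.1 = 578,200 g.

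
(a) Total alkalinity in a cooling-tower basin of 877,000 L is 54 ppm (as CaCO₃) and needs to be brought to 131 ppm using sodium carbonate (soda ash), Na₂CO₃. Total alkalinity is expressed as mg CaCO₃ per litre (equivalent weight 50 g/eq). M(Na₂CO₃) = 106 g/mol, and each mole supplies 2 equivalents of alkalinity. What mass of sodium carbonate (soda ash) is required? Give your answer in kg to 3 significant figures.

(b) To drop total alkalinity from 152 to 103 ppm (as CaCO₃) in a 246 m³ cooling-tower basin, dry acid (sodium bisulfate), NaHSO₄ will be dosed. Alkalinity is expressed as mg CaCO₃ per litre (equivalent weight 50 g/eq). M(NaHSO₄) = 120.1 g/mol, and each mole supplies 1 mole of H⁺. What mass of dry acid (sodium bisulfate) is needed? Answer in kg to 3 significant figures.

(a) Alkalinity to add: (131 − 54) = 77 mg/L as CaCO₃ × 877,000 L = 67,530 g as CaCO₃.
(a) Equivalents: 67,530 g ÷ 50 g/eq = 1351 eq.
(a) Each mole of Na₂CO₃ supplies 2 eq, so 1351 / 2 = 675.3 mol.
(a) Mass: 675.3 mol × 106 g/mol = 71,580 g.

(b) Volume: 246 m³ = 246,000 L.
(b) Alkalinity to neutralize: (152 − 103) = 49 mg/L as CaCO₃ × 246,000 L = 12,050 g as CaCO₃.
(b) Equivalents of H⁺ required: 12,050 ÷ 50 g/eq = 241.1 eq = 241.1 mol NaHSO₄.
(b) Mass of NaHSO₄: 241.1 × 120.1 = 28,950 g.

(a) 71.6 kg; (b) 29.0 kg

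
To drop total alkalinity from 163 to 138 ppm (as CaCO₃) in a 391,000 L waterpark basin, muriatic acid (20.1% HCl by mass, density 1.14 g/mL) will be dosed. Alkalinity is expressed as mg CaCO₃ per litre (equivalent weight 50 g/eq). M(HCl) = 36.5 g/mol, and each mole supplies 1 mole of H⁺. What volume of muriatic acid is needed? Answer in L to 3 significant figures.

31.1 L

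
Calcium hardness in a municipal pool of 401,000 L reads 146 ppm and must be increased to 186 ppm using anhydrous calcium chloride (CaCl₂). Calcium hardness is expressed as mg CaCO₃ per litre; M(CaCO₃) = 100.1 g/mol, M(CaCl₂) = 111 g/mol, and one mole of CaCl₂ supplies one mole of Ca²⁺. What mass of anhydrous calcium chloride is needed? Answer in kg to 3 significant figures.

17.8 kg

Hardness to add: (186 − 146) = 40 mg/L as CaCO₃ × 401,000 L = 16,040 g as CaCO₃.
Moles of Ca²⁺ (1 mol Ca²⁺ ≡ 1 mol CaCO₃): 16,040 / 100.1 g/mol = 160.2 mol.
Mass of CaCl₂: 160.2 × 111 = 17,790 g.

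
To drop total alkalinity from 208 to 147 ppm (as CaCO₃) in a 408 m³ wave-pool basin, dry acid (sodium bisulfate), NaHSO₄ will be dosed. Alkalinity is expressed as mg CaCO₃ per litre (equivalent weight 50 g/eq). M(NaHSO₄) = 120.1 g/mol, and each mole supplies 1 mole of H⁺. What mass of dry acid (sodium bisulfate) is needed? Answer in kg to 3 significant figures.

Volume: 408 m³ = 408,000 L.
Alkalinity to neutralize: (208 − 147) = 61 mg/L as CaCO₃ × 408,000 L = 24,890 g as CaCO₃.
Equivalents of H⁺ required: 24,890 ÷ 50 g/eq = 497.8 eq = 497.8 mol NaHSO₄.
Mass of NaHSO₄: 497.8 × 120.1 = 59,780 g.

59.8 kg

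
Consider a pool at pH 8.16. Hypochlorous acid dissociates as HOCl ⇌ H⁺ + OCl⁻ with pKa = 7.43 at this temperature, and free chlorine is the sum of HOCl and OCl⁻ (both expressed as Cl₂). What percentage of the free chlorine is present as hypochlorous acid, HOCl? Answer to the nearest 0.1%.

15.7%

[OCl⁻]/[HOCl] = 10^(pH − pKa) = 10^(8.16 − 7.43) = 10^0.73 = 5.37.
Fraction as HOCl = 1 / (1 + 5.37) = 0.157.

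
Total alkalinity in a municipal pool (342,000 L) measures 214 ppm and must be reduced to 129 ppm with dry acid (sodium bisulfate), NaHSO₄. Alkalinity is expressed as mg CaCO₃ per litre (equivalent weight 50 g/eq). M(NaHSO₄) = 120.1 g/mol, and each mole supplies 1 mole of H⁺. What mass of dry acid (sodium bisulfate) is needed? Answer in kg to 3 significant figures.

Alkalinity to neutralize: (214 − 129) = 85 mg/L as CaCO₃ × 342,000 L = 29,070 g as CaCO₃.
Equivalents of H⁺ required: 29,070 ÷ 50 g/eq = 581.4 eq = 581.4 mol NaHSO₄.
Mass of NaHSO₄: 581.4 × 120.1 = 69,830 g.

69.8 kg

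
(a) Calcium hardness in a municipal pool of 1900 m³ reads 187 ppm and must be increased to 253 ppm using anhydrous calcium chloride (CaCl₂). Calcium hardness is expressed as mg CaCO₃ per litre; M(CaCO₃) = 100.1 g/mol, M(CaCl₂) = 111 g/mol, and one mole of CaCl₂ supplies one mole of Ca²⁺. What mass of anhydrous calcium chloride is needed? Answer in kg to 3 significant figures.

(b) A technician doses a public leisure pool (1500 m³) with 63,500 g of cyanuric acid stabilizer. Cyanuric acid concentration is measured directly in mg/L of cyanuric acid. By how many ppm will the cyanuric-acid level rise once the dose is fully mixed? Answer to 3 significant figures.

(a) 139 kg; (b) 42.3 ppm

(a) Volume: 1900 m³ = 1,900,000 L.
(a) Hardness to add: (253 − 187) = 66 mg/L as CaCO₃ × 1,900,000 L = 125,400 g as CaCO₃.
(a) Moles of Ca²⁺ (1 mol Ca²⁺ ≡ 1 mol CaCO₃): 125,400 / 100.1 g/mol = 1253 mol.
(a) Mass of CaCl₂: 1253 × 111 = 139,100 g.

(b) Volume: 1500 m³ = 1,500,000 L.
(b) Rise: 63,500 g / 1,500,000 L × 1000 = 42.33 mg/L.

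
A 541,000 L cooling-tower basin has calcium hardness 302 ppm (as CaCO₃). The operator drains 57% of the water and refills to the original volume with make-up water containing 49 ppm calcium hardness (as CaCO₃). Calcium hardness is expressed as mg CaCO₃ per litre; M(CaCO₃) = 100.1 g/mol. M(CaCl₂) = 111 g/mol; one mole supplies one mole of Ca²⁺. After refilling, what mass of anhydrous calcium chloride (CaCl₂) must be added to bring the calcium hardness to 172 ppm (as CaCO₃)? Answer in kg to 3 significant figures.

8.52 kg

After draining 57% and refilling: 302 × 0.43 + 49 × 0.57 = 157.79 ppm.
Deficit to target: 172 − 157.79 = 14.21 mg/L.
As CaCO₃: 14.21 mg/L × 541,000 L = 7688 g; ÷ 100.1 = 76.8 mol Ca²⁺.
Mass: 76.8 × 111 = 8525 g.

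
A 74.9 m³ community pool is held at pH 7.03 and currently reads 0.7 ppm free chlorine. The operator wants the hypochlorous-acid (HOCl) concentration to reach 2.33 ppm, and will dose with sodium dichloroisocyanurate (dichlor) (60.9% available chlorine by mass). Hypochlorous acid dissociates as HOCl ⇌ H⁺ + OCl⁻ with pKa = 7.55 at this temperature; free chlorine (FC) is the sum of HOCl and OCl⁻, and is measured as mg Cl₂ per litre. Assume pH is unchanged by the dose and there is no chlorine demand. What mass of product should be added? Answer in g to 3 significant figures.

287 g

Volume: 74.9 m³ = 74,900 L.
[OCl⁻]/[HOCl] = 10^(pH − pKa) = 10^(7.03 − 7.55) = 0.302; fraction as HOCl = 1/(1 + 0.302) = 0.7681.
Free chlorine required for 2.33 ppm HOCl: 2.33 / 0.7681 = 3.034 ppm.
FC to add: 3.034 − 0.7 = 2.334 mg/L as Cl₂.
Cl₂ equivalent: 2.334 mg/L × 74,900 L = 174.8 g.
Product at 60.9% available Cl: 174.8 / 0.609 = 287 g.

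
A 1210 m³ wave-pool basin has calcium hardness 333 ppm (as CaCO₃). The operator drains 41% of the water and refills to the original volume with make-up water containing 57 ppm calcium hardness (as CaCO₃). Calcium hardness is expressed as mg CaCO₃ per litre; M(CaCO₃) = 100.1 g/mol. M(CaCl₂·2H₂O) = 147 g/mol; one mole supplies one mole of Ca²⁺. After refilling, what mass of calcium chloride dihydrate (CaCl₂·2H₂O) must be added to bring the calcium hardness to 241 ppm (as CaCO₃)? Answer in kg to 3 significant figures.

Volume: 1210 m³ = 1,210,000 L.
After draining 41% and refilling: 333 × 0.59 + 57 × 0.41 = 219.84 ppm.
Deficit to target: 241 − 219.84 = 21.16 mg/L.
As CaCO₃: 21.16 mg/L × 1,210,000 L = 25,600 g; ÷ 100.1 = 255.8 mol Ca²⁺.
Mass: 255.8 × 147 = 37,600 g.

37.6 kg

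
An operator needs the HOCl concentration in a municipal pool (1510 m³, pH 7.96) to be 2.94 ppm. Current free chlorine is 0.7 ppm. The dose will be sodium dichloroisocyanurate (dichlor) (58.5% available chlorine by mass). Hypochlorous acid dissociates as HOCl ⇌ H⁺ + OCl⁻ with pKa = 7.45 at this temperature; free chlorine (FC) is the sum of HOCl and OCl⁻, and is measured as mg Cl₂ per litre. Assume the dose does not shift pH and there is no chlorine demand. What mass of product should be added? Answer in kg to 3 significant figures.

30.3 kg

Volume: 1510 m³ = 1,510,000 L.
[OCl⁻]/[HOCl] = 10^(pH − pKa) = 10^(7.96 − 7.45) = 3.236; fraction as HOCl = 1/(1 + 3.236) = 0.2361.
Free chlorine required for 2.94 ppm HOCl: 2.94 / 0.2361 = 12.45 ppm.
FC to add: 12.45 − 0.7 = 11.75 mg/L as Cl₂.
Cl₂ equivalent: 11.75 mg/L × 1,510,000 L = 17,750 g.
Product at 58.5% available Cl: 17,750 / 0.585 = 30,340 g.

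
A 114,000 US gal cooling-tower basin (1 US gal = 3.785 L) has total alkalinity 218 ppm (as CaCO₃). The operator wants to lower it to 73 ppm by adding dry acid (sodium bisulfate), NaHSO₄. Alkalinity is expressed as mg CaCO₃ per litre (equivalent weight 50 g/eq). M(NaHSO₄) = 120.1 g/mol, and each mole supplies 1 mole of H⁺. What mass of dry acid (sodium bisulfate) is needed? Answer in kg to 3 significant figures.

Volume: 114,000 US gal × 3.785 L/gal = 431,490 L.
Alkalinity to neutralize: (218 − 73) = 145 mg/L as CaCO₃ × 431,490 L = 62,570 g as CaCO₃.
Equivalents of H⁺ required: 62,570 ÷ 50 g/eq = 1251 eq = 1251 mol NaHSO₄.
Mass of NaHSO₄: 1251 × 120.1 = 150,300 g.

150 kg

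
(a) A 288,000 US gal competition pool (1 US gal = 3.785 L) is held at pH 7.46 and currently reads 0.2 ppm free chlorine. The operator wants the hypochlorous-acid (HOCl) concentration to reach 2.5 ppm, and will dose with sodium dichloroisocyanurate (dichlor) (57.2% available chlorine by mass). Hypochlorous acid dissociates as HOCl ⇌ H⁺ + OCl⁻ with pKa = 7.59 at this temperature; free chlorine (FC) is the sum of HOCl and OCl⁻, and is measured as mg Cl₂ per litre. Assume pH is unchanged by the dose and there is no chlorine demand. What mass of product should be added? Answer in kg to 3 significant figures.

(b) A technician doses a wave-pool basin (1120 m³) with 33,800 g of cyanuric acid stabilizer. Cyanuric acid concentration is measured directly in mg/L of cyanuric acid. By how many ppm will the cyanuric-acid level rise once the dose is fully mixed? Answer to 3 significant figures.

(a) Volume: 288,000 US gal × 3.785 L/gal = 1,090,080 L.
(a) [OCl⁻]/[HOCl] = 10^(pH − pKa) = 10^(7.46 − 7.59) = 0.7413; fraction as HOCl = 1/(1 + 0.7413) = 0.5743.
(a) Free chlorine required for 2.5 ppm HOCl: 2.5 / 0.5743 = 4.353 ppm.
(a) FC to add: 4.353 − 0.2 = 4.153 mg/L as Cl₂.
(a) Cl₂ equivalent: 4.153 mg/L × 1,090,080 L = 4527 g.
(a) Product at 57.2% available Cl: 4527 / 0.572 = 7915 g.

(b) Volume: 1120 m³ = 1,120,000 L.
(b) Rise: 33,800 g / 1,120,000 L × 1000 = 30.18 mg/L.

(a) 7.92 kg; (b) 30.2 ppm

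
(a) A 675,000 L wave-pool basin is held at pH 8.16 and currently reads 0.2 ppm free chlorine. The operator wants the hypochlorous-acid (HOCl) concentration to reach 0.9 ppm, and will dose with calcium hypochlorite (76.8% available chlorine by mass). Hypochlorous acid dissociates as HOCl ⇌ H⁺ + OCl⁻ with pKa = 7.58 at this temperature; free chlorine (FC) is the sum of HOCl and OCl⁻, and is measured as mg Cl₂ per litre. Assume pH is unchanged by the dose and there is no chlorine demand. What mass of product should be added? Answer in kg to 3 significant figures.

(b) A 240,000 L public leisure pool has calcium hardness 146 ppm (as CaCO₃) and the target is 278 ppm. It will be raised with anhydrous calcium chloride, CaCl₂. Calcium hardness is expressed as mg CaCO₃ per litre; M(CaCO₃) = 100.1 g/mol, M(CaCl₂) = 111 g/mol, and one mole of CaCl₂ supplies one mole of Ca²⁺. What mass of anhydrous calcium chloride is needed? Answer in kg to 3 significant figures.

(a) [OCl⁻]/[HOCl] = 10^(pH − pKa) = 10^(8.16 − 7.58) = 3.802; fraction as HOCl = 1/(1 + 3.802) = 0.2083.
(a) Free chlorine required for 0.9 ppm HOCl: 0.9 / 0.2083 = 4.322 ppm.
(a) FC to add: 4.322 − 0.2 = 4.122 mg/L as Cl₂.
(a) Cl₂ equivalent: 4.122 mg/L × 675,000 L = 2782 g.
(a) Product at 76.8% available Cl: 2782 / 0.768 = 3623 g.

(b) Hardness to add: (278 − 146) = 132 mg/L as CaCO₃ × 240,000 L = 31,680 g as CaCO₃.
(b) Moles of Ca²⁺ (1 mol Ca²⁺ ≡ 1 mol CaCO₃): 31,680 / 100.1 g/mol = 316.5 mol.
(b) Mass of CaCl₂: 316.5 × 111 = 35,130 g.

(a) 3.62 kg; (b) 35.1 kg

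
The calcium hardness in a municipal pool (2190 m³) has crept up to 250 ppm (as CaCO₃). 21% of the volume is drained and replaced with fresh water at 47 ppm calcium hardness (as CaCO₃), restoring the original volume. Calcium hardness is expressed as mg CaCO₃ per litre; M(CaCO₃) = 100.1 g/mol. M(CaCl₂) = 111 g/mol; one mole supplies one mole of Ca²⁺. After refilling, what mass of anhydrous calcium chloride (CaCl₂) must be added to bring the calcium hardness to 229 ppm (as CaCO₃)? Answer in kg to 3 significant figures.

Volume: 2190 m³ = 2,190,000 L.
After draining 21% and refilling: 250 × 0.79 + 47 × 0.21 = 207.37 ppm.
Deficit to target: 229 − 207.37 = 21.63 mg/L.
As CaCO₃: 21.63 mg/L × 2,190,000 L = 47,370 g; ÷ 100.1 = 473.2 mol Ca²⁺.
Mass: 473.2 × 111 = 52,530 g.

52.5 kg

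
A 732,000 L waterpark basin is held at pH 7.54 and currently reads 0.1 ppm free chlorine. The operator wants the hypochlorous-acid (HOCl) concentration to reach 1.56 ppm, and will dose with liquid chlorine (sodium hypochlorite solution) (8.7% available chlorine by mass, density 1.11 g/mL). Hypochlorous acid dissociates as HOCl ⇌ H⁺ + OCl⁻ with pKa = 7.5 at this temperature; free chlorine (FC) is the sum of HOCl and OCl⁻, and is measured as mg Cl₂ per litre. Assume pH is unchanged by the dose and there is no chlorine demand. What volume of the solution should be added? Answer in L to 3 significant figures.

24.0 L

[OCl⁻]/[HOCl] = 10^(pH − pKa) = 10^(7.54 − 7.5) = 1.096; fraction as HOCl = 1/(1 + 1.096) = 0.477.
Free chlorine required for 1.56 ppm HOCl: 1.56 / 0.477 = 3.271 ppm.
FC to add: 3.271 − 0.1 = 3.171 mg/L as Cl₂.
Cl₂ equivalent: 3.171 mg/L × 732,000 L = 2321 g.
Product at 8.7% available Cl: 2321 / 0.087 = 26,680 g.
Volume: 26,680 g ÷ 1.11 g/mL = 24,030 mL.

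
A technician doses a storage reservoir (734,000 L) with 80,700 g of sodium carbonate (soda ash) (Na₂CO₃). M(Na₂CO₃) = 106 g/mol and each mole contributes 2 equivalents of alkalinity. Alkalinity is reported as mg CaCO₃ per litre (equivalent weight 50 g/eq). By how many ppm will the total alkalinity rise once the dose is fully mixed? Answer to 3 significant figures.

Moles of Na₂CO₃: 80,700 g ÷ 106 g/mol = 761.3 mol → 1523 eq of alkalinity.
As CaCO₃: 1523 eq × 50 g/eq = 76,130 g.
Rise: 76,130 g / 734,000 L × 1000 = 103.7 mg/L.

104 ppm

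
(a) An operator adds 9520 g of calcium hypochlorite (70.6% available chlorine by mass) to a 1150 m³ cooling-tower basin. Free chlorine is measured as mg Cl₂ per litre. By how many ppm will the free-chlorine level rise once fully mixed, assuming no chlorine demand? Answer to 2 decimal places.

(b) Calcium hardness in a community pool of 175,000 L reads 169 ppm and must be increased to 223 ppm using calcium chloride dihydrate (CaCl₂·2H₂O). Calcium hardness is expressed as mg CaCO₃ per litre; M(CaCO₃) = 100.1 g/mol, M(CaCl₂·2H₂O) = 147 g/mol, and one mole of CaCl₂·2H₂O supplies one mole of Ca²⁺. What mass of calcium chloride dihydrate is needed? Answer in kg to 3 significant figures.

(a) 5.84 ppm; (b) 13.9 kg

(a) Volume: 1150 m³ = 1,150,000 L.
(a) Available chlorine delivered: 9520 g × 0.706 = 6721 g as Cl₂.
(a) Concentration rise: 6721 g / 1,150,000 L = 5.844 mg/L = 5.84 ppm.

(b) Hardness to add: (223 − 169) = 54 mg/L as CaCO₃ × 175,000 L = 9450 g as CaCO₃.
(b) Moles of Ca²⁺ (1 mol Ca²⁺ ≡ 1 mol CaCO₃): 9450 / 100.1 g/mol = 94.41 mol.
(b) Mass of CaCl₂·2H₂O: 94.41 × 147 = 13,880 g.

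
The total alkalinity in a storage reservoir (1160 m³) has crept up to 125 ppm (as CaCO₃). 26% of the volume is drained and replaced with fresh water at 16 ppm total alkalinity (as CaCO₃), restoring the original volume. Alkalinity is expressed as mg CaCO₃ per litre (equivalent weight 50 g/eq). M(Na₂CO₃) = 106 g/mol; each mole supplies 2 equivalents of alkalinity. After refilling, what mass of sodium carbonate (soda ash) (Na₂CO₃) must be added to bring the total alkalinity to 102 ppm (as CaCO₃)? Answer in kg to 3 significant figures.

Volume: 1160 m³ = 1,160,000 L.
After draining 26% and refilling: 125 × 0.74 + 16 × 0.26 = 96.66 ppm.
Deficit to target: 102 − 96.66 = 5.34 mg/L.
As CaCO₃: 5.34 mg/L × 1,160,000 L = 6194 g; ÷ 50 g/eq ÷ 2 = 61.94 mol Na₂CO₃.
Mass: 61.94 × 106 = 6566 g.

6.57 kg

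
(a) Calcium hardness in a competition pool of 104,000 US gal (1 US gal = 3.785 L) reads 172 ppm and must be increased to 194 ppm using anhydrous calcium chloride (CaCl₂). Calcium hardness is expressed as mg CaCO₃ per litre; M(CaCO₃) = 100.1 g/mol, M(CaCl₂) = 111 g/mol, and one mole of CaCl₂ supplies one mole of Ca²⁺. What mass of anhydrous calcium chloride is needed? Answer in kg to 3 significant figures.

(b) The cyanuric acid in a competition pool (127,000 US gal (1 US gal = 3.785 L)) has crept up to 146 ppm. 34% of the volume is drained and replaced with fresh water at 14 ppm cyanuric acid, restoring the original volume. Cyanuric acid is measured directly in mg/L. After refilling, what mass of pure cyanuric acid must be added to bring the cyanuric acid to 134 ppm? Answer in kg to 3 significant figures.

(a) Volume: 104,000 US gal × 3.785 L/gal = 393,640 L.
(a) Hardness to add: (194 − 172) = 22 mg/L as CaCO₃ × 393,640 L = 8660 g as CaCO₃.
(a) Moles of Ca²⁺ (1 mol Ca²⁺ ≡ 1 mol CaCO₃): 8660 / 100.1 g/mol = 86.51 mol.
(a) Mass of CaCl₂: 86.51 × 111 = 9603 g.

(b) Volume: 127,000 US gal × 3.785 L/gal = 480,695 L.
(b) After draining 34% and refilling: 146 × 0.66 + 14 × 0.34 = 101.12 ppm.
(b) Deficit to target: 134 − 101.12 = 32.88 mg/L.
(b) Mass: 32.88 mg/L × 480,695 L = 15,810 g cyanuric acid.

(a) 9.60 kg; (b) 15.8 kg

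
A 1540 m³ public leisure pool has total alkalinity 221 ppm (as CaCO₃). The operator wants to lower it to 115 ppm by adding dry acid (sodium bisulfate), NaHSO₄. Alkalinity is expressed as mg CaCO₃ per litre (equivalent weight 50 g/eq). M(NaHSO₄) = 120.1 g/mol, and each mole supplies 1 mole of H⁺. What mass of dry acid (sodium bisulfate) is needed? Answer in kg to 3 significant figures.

392 kg

Volume: 1540 m³ = 1,540,000 L.
Alkalinity to neutralize: (221 − 115) = 106 mg/L as CaCO₃ × 1,540,000 L = 163,200 g as CaCO₃.
Equivalents of H⁺ required: 163,200 ÷ 50 g/eq = 3265 eq = 3265 mol NaHSO₄.
Mass of NaHSO₄: 3265 × 120.1 = 392,100 g.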